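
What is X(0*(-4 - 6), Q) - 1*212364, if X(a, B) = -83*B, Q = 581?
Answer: -260587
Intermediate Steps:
X(0*(-4 - 6), Q) - 1*212364 = -83*581 - 1*212364 = -48223 - 212364 = -260587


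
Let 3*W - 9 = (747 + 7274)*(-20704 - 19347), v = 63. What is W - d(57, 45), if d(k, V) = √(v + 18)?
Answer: -321249089/3 ≈ -1.0708e+8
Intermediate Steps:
W = -321249062/3 (W = 3 + ((747 + 7274)*(-20704 - 19347))/3 = 3 + (8021*(-40051))/3 = 3 + (⅓)*(-321249071) = 3 - 321249071/3 = -321249062/3 ≈ -1.0708e+8)
d(k, V) = 9 (d(k, V) = √(63 + 18) = √81 = 9)
W - d(57, 45) = -321249062/3 - 1*9 = -321249062/3 - 9 = -321249089/3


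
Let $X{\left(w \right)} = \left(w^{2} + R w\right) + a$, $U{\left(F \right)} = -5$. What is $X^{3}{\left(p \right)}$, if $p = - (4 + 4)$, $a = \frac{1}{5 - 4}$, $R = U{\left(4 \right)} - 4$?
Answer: $2571353$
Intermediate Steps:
$R = -9$ ($R = -5 - 4 = -9$)
$a = 1$ ($a = 1^{-1} = 1$)
$p = -8$ ($p = \left(-1\right) 8 = -8$)
$X{\left(w \right)} = 1 + w^{2} - 9 w$ ($X{\left(w \right)} = \left(w^{2} - 9 w\right) + 1 = 1 + w^{2} - 9 w$)
$X^{3}{\left(p \right)} = \left(1 + \left(-8\right)^{2} - -72\right)^{3} = \left(1 + 64 + 72\right)^{3} = 137^{3} = 2571353$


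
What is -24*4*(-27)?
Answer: 2592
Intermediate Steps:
-24*4*(-27) = -96*(-27) = 2592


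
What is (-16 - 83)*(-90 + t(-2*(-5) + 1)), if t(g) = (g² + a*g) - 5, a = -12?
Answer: 10494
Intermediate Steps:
t(g) = -5 + g² - 12*g (t(g) = (g² - 12*g) - 5 = -5 + g² - 12*g)
(-16 - 83)*(-90 + t(-2*(-5) + 1)) = (-16 - 83)*(-90 + (-5 + (-2*(-5) + 1)² - 12*(-2*(-5) + 1))) = -99*(-90 + (-5 + (10 + 1)² - 12*(10 + 1))) = -99*(-90 + (-5 + 11² - 12*11)) = -99*(-90 + (-5 + 121 - 132)) = -99*(-90 - 16) = -99*(-106) = 10494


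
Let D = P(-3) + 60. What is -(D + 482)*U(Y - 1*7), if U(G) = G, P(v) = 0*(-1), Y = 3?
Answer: 2168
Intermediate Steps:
P(v) = 0
D = 60 (D = 0 + 60 = 60)
-(D + 482)*U(Y - 1*7) = -(60 + 482)*(3 - 1*7) = -542*(3 - 7) = -542*(-4) = -1*(-2168) = 2168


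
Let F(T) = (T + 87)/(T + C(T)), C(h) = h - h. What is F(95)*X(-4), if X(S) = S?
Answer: -728/95 ≈ -7.6632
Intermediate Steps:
C(h) = 0
F(T) = (87 + T)/T (F(T) = (T + 87)/(T + 0) = (87 + T)/T)
F(95)*X(-4) = ((87 + 95)/95)*(-4) = ((1/95)*182)*(-4) = (182/95)*(-4) = -728/95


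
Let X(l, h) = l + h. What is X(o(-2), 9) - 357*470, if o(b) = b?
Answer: -167783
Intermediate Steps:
X(l, h) = h + l
X(o(-2), 9) - 357*470 = (9 - 2) - 357*470 = 7 - 167790 = -167783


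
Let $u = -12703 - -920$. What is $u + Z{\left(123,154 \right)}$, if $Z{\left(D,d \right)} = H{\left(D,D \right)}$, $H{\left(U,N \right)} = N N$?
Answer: $3346$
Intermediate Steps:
$H{\left(U,N \right)} = N^{2}$
$Z{\left(D,d \right)} = D^{2}$
$u = -11783$ ($u = -12703 + 920 = -11783$)
$u + Z{\left(123,154 \right)} = -11783 + 123^{2} = -11783 + 15129 = 3346$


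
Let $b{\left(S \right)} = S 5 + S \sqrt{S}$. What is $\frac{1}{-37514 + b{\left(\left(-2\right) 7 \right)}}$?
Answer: $\frac{i}{2 \left(- 18792 i + 7 \sqrt{14}\right)} \approx -2.6607 \cdot 10^{-5} + 3.7084 \cdot 10^{-8} i$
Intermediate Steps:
$b{\left(S \right)} = S^{\frac{3}{2}} + 5 S$ ($b{\left(S \right)} = 5 S + S^{\frac{3}{2}} = S^{\frac{3}{2}} + 5 S$)
$\frac{1}{-37514 + b{\left(\left(-2\right) 7 \right)}} = \frac{1}{-37514 + \left(\left(\left(-2\right) 7\right)^{\frac{3}{2}} + 5 \left(\left(-2\right) 7\right)\right)} = \frac{1}{-37514 + \left(\left(-14\right)^{\frac{3}{2}} + 5 \left(-14\right)\right)} = \frac{1}{-37514 - \left(70 + 14 i \sqrt{14}\right)} = \frac{1}{-37584 - 14 i \sqrt{14}}$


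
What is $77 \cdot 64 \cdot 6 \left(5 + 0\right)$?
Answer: $147840$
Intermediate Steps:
$77 \cdot 64 \cdot 6 \left(5 + 0\right) = 4928 \cdot 6 \cdot 5 = 4928 \cdot 30 = 147840$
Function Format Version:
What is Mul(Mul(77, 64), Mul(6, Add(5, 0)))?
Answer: 147840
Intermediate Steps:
Mul(Mul(77, 64), Mul(6, Add(5, 0))) = Mul(4928, Mul(6, 5)) = Mul(4928, 30) = 147840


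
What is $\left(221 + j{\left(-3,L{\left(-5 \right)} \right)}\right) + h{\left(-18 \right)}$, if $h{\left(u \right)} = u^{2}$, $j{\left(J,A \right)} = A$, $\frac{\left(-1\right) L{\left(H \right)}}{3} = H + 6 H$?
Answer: $650$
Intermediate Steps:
$L{\left(H \right)} = - 21 H$ ($L{\left(H \right)} = - 3 \left(H + 6 H\right) = - 3 \cdot 7 H = - 21 H$)
$\left(221 + j{\left(-3,L{\left(-5 \right)} \right)}\right) + h{\left(-18 \right)} = \left(221 - -105\right) + \left(-18\right)^{2} = \left(221 + 105\right) + 324 = 326 + 324 = 650$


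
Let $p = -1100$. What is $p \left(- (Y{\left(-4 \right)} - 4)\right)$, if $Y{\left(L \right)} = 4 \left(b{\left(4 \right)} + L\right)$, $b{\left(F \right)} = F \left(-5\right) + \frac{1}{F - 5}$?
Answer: $-114400$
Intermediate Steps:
$b{\left(F \right)} = \frac{1}{-5 + F} - 5 F$ ($b{\left(F \right)} = - 5 F + \frac{1}{-5 + F} = \frac{1}{-5 + F} - 5 F$)
$Y{\left(L \right)} = -84 + 4 L$ ($Y{\left(L \right)} = 4 \left(\frac{1 - 5 \cdot 4^{2} + 25 \cdot 4}{-5 + 4} + L\right) = 4 \left(\frac{1 - 80 + 100}{-1} + L\right) = 4 \left(- (1 - 80 + 100) + L\right) = 4 \left(\left(-1\right) 21 + L\right) = 4 \left(-21 + L\right) = -84 + 4 L$)
$p \left(- (Y{\left(-4 \right)} - 4)\right) = - 1100 \left(- (\left(-84 + 4 \left(-4\right)\right) - 4)\right) = - 1100 \left(- (\left(-84 - 16\right) - 4)\right) = - 1100 \left(- (-100 - 4)\right) = - 1100 \left(\left(-1\right) \left(-104\right)\right) = \left(-1100\right) 104 = -114400$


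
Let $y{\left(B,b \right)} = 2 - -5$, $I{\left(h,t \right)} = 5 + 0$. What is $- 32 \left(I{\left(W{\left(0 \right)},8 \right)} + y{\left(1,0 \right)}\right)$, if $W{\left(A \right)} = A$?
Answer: $-384$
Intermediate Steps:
$I{\left(h,t \right)} = 5$
$y{\left(B,b \right)} = 7$ ($y{\left(B,b \right)} = 2 + 5 = 7$)
$- 32 \left(I{\left(W{\left(0 \right)},8 \right)} + y{\left(1,0 \right)}\right) = - 32 \left(5 + 7\right) = \left(-32\right) 12 = -384$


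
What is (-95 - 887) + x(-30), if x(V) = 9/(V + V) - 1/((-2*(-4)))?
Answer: -39291/40 ≈ -982.28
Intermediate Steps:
x(V) = -⅛ + 9/(2*V) (x(V) = 9/((2*V)) - 1/8 = 9*(1/(2*V)) - 1*⅛ = 9/(2*V) - ⅛ = -⅛ + 9/(2*V))
(-95 - 887) + x(-30) = (-95 - 887) + (⅛)*(36 - 1*(-30))/(-30) = -982 + (⅛)*(-1/30)*(36 + 30) = -982 + (⅛)*(-1/30)*66 = -982 - 11/40 = -39291/40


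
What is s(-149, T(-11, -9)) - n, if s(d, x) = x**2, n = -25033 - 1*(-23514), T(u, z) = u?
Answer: 1640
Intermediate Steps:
n = -1519 (n = -25033 + 23514 = -1519)
s(-149, T(-11, -9)) - n = (-11)**2 - 1*(-1519) = 121 + 1519 = 1640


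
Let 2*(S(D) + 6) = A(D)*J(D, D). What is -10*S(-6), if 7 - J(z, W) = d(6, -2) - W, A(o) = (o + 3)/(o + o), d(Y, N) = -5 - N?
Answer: 55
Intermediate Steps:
A(o) = (3 + o)/(2*o) (A(o) = (3 + o)/((2*o)) = (3 + o)*(1/(2*o)) = (3 + o)/(2*o))
J(z, W) = 10 + W (J(z, W) = 7 - ((-5 - 1*(-2)) - W) = 7 - ((-5 + 2) - W) = 7 - (-3 - W) = 7 + (3 + W) = 10 + W)
S(D) = -6 + (3 + D)*(10 + D)/(4*D) (S(D) = -6 + (((3 + D)/(2*D))*(10 + D))/2 = -6 + ((3 + D)*(10 + D)/(2*D))/2 = -6 + (3 + D)*(10 + D)/(4*D))
-10*S(-6) = -5*(30 + (-6)² - 11*(-6))/(2*(-6)) = -5*(-1)*(30 + 36 + 66)/(2*6) = -5*(-1)*132/(2*6) = -10*(-11/2) = 55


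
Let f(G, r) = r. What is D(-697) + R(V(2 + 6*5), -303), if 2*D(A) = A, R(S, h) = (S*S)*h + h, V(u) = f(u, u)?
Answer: -621847/2 ≈ -3.1092e+5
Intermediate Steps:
V(u) = u
R(S, h) = h + h*S² (R(S, h) = S²*h + h = h*S² + h = h + h*S²)
D(A) = A/2
D(-697) + R(V(2 + 6*5), -303) = (½)*(-697) - 303*(1 + (2 + 6*5)²) = -697/2 - 303*(1 + (2 + 30)²) = -697/2 - 303*(1 + 32²) = -697/2 - 303*(1 + 1024) = -697/2 - 303*1025 = -697/2 - 310575 = -621847/2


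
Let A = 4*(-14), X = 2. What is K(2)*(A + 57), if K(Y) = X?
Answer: 2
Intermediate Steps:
K(Y) = 2
A = -56
K(2)*(A + 57) = 2*(-56 + 57) = 2*1 = 2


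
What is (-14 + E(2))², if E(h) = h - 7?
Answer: 361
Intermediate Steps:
E(h) = -7 + h
(-14 + E(2))² = (-14 + (-7 + 2))² = (-14 - 5)² = (-19)² = 361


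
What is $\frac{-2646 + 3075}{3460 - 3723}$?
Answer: $- \frac{429}{263} \approx -1.6312$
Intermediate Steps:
$\frac{-2646 + 3075}{3460 - 3723} = \frac{429}{3460 - 3723} = \frac{429}{-263} = 429 \left(- \frac{1}{263}\right) = - \frac{429}{263}$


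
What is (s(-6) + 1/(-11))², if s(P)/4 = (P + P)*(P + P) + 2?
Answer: 41254929/121 ≈ 3.4095e+5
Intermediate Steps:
s(P) = 8 + 16*P² (s(P) = 4*((P + P)*(P + P) + 2) = 4*((2*P)*(2*P) + 2) = 4*(4*P² + 2) = 4*(2 + 4*P²) = 8 + 16*P²)
(s(-6) + 1/(-11))² = ((8 + 16*(-6)²) + 1/(-11))² = ((8 + 16*36) - 1/11)² = ((8 + 576) - 1/11)² = (584 - 1/11)² = (6423/11)² = 41254929/121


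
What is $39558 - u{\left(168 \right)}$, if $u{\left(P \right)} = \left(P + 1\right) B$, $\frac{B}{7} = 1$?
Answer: $38375$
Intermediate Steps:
$B = 7$ ($B = 7 \cdot 1 = 7$)
$u{\left(P \right)} = 7 + 7 P$ ($u{\left(P \right)} = \left(P + 1\right) 7 = \left(1 + P\right) 7 = 7 + 7 P$)
$39558 - u{\left(168 \right)} = 39558 - \left(7 + 7 \cdot 168\right) = 39558 - \left(7 + 1176\right) = 39558 - 1183 = 38375$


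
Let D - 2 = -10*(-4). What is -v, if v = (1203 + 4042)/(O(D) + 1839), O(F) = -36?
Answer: -5245/1803 ≈ -2.9090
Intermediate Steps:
D = 42 (D = 2 - 10*(-4) = 2 + 40 = 42)
v = 5245/1803 (v = (1203 + 4042)/(-36 + 1839) = 5245/1803 ≈ 2.9090)
-v = -1*5245/1803 = -5245/1803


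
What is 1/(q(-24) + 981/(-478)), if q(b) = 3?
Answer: 478/453 ≈ 1.0552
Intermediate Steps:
1/(q(-24) + 981/(-478)) = 1/(3 + 981/(-478)) = 1/(3 + 981*(-1/478)) = 1/(3 - 981/478) = 1/(453/478) = 478/453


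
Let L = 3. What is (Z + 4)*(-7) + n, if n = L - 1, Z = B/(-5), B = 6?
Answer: -88/5 ≈ -17.600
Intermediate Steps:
Z = -6/5 (Z = 6/(-5) = 6*(-⅕) = -6/5 ≈ -1.2000)
n = 2 (n = 3 - 1 = 2)
(Z + 4)*(-7) + n = (-6/5 + 4)*(-7) + 2 = (14/5)*(-7) + 2 = -98/5 + 2 = -88/5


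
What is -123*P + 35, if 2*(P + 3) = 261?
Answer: -31295/2 ≈ -15648.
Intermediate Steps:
P = 255/2 (P = -3 + (1/2)*261 = -3 + 261/2 = 255/2 ≈ 127.50)
-123*P + 35 = -123*255/2 + 35 = -31365/2 + 35 = -31295/2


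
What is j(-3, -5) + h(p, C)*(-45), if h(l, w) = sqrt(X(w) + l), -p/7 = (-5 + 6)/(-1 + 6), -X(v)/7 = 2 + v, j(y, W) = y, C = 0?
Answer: -3 - 9*I*sqrt(385) ≈ -3.0 - 176.59*I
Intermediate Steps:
X(v) = -14 - 7*v (X(v) = -7*(2 + v) = -14 - 7*v)
p = -7/5 (p = -7*(-5 + 6)/(-1 + 6) = -7/5 ≈ -1.4000)
h(l, w) = sqrt(-14 + l - 7*w) (h(l, w) = sqrt((-14 - 7*w) + l) = sqrt(-14 + l - 7*w))
j(-3, -5) + h(p, C)*(-45) = -3 + sqrt(-14 - 7/5 - 7*0)*(-45) = -3 + sqrt(-14 - 7/5 + 0)*(-45) = -3 + sqrt(-77/5)*(-45) = -3 + (I*sqrt(385)/5)*(-45) = -3 - 9*I*sqrt(385)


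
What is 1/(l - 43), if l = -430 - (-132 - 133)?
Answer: -1/208 ≈ -0.0048077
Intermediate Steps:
l = -165 (l = -430 - 1*(-265) = -430 + 265 = -165)
1/(l - 43) = 1/(-165 - 43) = 1/(-208) = -1/208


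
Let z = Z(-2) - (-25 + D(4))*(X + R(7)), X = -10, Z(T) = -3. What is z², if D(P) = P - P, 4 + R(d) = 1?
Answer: 107584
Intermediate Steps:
R(d) = -3 (R(d) = -4 + 1 = -3)
D(P) = 0
z = -328 (z = -3 - (-25 + 0)*(-10 - 3) = -3 - (-25)*(-13) = -3 - 1*325 = -3 - 325 = -328)
z² = (-328)² = 107584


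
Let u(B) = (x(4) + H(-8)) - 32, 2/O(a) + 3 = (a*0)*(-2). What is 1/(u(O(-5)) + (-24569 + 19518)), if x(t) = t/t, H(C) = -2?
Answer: -1/5084 ≈ -0.00019670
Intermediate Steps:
O(a) = -⅔ (O(a) = 2/(-3 + (a*0)*(-2)) = 2/(-3 + 0*(-2)) = 2/(-3 + 0) = 2/(-3) = 2*(-⅓) = -⅔)
x(t) = 1
u(B) = -33 (u(B) = (1 - 2) - 32 = -1 - 32 = -33)
1/(u(O(-5)) + (-24569 + 19518)) = 1/(-33 + (-24569 + 19518)) = 1/(-33 - 5051) = 1/(-5084) = -1/5084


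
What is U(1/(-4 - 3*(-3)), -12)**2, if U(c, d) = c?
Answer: 1/25 ≈ 0.040000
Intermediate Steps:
U(1/(-4 - 3*(-3)), -12)**2 = (1/(-4 - 3*(-3)))**2 = (1/(-4 + 9))**2 = (1/5)**2 = 1/25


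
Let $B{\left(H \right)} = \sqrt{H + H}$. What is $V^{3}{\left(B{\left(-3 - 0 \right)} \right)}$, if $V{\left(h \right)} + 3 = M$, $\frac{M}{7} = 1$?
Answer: $64$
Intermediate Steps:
$M = 7$ ($M = 7 \cdot 1 = 7$)
$B{\left(H \right)} = \sqrt{2} \sqrt{H}$ ($B{\left(H \right)} = \sqrt{2 H} = \sqrt{2} \sqrt{H}$)
$V{\left(h \right)} = 4$ ($V{\left(h \right)} = -3 + 7 = 4$)
$V^{3}{\left(B{\left(-3 - 0 \right)} \right)} = 4^{3} = 64$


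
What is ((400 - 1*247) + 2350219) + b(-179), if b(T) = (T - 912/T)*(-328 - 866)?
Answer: 457884614/179 ≈ 2.5580e+6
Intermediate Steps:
b(T) = -1194*T + 1088928/T (b(T) = (T - 912/T)*(-1194) = -1194*T + 1088928/T)
((400 - 1*247) + 2350219) + b(-179) = ((400 - 1*247) + 2350219) + (-1194*(-179) + 1088928/(-179)) = ((400 - 247) + 2350219) + (213726 + 1088928*(-1/179)) = (153 + 2350219) + (213726 - 1088928/179) = 2350372 + 37168026/179 = 457884614/179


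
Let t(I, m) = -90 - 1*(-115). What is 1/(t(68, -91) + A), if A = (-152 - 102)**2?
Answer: 1/64541 ≈ 1.5494e-5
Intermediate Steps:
t(I, m) = 25 (t(I, m) = -90 + 115 = 25)
A = 64516 (A = (-254)**2 = 64516)
1/(t(68, -91) + A) = 1/(25 + 64516) = 1/64541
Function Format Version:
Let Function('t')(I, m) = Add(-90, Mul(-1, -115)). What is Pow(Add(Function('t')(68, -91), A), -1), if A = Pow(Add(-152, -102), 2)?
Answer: Rational(1, 64541) ≈ 1.5494e-5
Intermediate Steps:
Function('t')(I, m) = 25 (Function('t')(I, m) = Add(-90, 115) = 25)
A = 64516 (A = Pow(-254, 2) = 64516)
Pow(Add(Function('t')(68, -91), A), -1) = Pow(Add(25, 64516), -1) = Pow(64541, -1) = Rational(1, 64541)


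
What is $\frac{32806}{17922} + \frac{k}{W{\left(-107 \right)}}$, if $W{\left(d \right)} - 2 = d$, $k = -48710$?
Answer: $\frac{29214175}{62727} \approx 465.74$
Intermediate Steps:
$W{\left(d \right)} = 2 + d$
$\frac{32806}{17922} + \frac{k}{W{\left(-107 \right)}} = \frac{32806}{17922} - \frac{48710}{2 - 107} = 32806 \cdot \frac{1}{17922} - \frac{48710}{-105} = \frac{16403}{8961} - - \frac{9742}{21} = \frac{16403}{8961} + \frac{9742}{21} = \frac{29214175}{62727}$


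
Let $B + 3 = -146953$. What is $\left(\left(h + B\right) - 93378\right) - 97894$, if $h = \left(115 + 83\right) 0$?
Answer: $-338228$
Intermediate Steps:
$h = 0$ ($h = 198 \cdot 0 = 0$)
$B = -146956$ ($B = -3 - 146953 = -146956$)
$\left(\left(h + B\right) - 93378\right) - 97894 = \left(\left(0 - 146956\right) - 93378\right) - 97894 = \left(-146956 - 93378\right) - 97894 = -240334 - 97894 = -338228$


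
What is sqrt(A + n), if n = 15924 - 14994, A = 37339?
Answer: 7*sqrt(781) ≈ 195.62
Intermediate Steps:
n = 930
sqrt(A + n) = sqrt(37339 + 930) = sqrt(38269) = 7*sqrt(781)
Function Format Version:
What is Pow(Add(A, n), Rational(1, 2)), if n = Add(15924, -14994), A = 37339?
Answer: Mul(7, Pow(781, Rational(1, 2))) ≈ 195.62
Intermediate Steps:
n = 930
Pow(Add(A, n), Rational(1, 2)) = Pow(Add(37339, 930), Rational(1, 2)) = Pow(38269, Rational(1, 2)) = Mul(7, Pow(781, Rational(1, 2)))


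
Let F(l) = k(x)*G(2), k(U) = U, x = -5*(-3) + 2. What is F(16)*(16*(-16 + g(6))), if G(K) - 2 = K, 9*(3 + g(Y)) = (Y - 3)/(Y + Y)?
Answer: -185776/9 ≈ -20642.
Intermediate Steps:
x = 17 (x = 15 + 2 = 17)
g(Y) = -3 + (-3 + Y)/(18*Y) (g(Y) = -3 + ((Y - 3)/(Y + Y))/9 = -3 + ((-3 + Y)/((2*Y)))/9 = -3 + ((-3 + Y)*(1/(2*Y)))/9 = -3 + ((-3 + Y)/(2*Y))/9 = -3 + (-3 + Y)/(18*Y))
G(K) = 2 + K
F(l) = 68 (F(l) = 17*(2 + 2) = 17*4 = 68)
F(16)*(16*(-16 + g(6))) = 68*(16*(-16 + (1/18)*(-3 - 53*6)/6)) = 68*(16*(-16 + (1/18)*(⅙)*(-3 - 318))) = 68*(16*(-16 + (1/18)*(⅙)*(-321))) = 68*(16*(-16 - 107/36)) = 68*(16*(-683/36)) = 68*(-2732/9) = -185776/9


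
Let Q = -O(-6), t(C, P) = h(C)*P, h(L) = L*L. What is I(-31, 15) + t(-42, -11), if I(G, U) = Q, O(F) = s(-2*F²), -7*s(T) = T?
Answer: -135900/7 ≈ -19414.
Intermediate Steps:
s(T) = -T/7
O(F) = 2*F²/7 (O(F) = -(-2)*F²/7 = 2*F²/7)
h(L) = L²
t(C, P) = P*C² (t(C, P) = C²*P = P*C²)
Q = -72/7 (Q = -2*(-6)²/7 = -2*36/7 = -1*72/7 = -72/7 ≈ -10.286)
I(G, U) = -72/7
I(-31, 15) + t(-42, -11) = -72/7 - 11*(-42)² = -72/7 - 11*1764 = -72/7 - 19404 = -135900/7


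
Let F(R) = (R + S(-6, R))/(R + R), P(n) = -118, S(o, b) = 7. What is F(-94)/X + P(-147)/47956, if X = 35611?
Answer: -196455563/80264772452 ≈ -0.0024476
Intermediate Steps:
F(R) = (7 + R)/(2*R) (F(R) = (R + 7)/(R + R) = (7 + R)/((2*R)) = (7 + R)*(1/(2*R)) = (7 + R)/(2*R))
F(-94)/X + P(-147)/47956 = ((½)*(7 - 94)/(-94))/35611 - 118/47956 = ((½)*(-1/94)*(-87))*(1/35611) - 118*1/47956 = (87/188)*(1/35611) - 59/23978 = 87/6694868 - 59/23978 = -196455563/80264772452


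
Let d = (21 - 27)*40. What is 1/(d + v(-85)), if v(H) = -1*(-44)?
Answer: -1/196 ≈ -0.0051020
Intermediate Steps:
v(H) = 44
d = -240 (d = -6*40 = -240)
1/(d + v(-85)) = 1/(-240 + 44) = 1/(-196) = -1/196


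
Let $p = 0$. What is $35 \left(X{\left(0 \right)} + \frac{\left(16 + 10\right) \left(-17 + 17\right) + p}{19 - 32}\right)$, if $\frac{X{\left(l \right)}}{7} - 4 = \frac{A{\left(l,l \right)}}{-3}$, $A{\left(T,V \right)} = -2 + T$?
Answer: $\frac{3430}{3} \approx 1143.3$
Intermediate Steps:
$X{\left(l \right)} = \frac{98}{3} - \frac{7 l}{3}$ ($X{\left(l \right)} = 28 + 7 \frac{-2 + l}{-3} = 28 + 7 \left(-2 + l\right) \left(- \frac{1}{3}\right) = 28 + 7 \left(\frac{2}{3} - \frac{l}{3}\right) = 28 - \left(- \frac{14}{3} + \frac{7 l}{3}\right) = \frac{98}{3} - \frac{7 l}{3}$)
$35 \left(X{\left(0 \right)} + \frac{\left(16 + 10\right) \left(-17 + 17\right) + p}{19 - 32}\right) = 35 \left(\left(\frac{98}{3} - 0\right) + \frac{\left(16 + 10\right) \left(-17 + 17\right) + 0}{19 - 32}\right) = 35 \left(\left(\frac{98}{3} + 0\right) + \frac{26 \cdot 0 + 0}{-13}\right) = 35 \left(\frac{98}{3} + \left(0 + 0\right) \left(- \frac{1}{13}\right)\right) = 35 \left(\frac{98}{3} + 0 \left(- \frac{1}{13}\right)\right) = 35 \left(\frac{98}{3} + 0\right) = 35 \cdot \frac{98}{3} = \frac{3430}{3}$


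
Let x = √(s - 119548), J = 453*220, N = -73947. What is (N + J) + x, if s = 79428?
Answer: 25713 + 2*I*√10030 ≈ 25713.0 + 200.3*I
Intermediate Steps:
J = 99660
x = 2*I*√10030 (x = √(79428 - 119548) = √(-40120) = 2*I*√10030 ≈ 200.3*I)
(N + J) + x = (-73947 + 99660) + 2*I*√10030 = 25713 + 2*I*√10030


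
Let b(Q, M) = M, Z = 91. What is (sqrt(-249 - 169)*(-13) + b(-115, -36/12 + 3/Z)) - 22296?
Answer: -2029206/91 - 13*I*sqrt(418) ≈ -22299.0 - 265.79*I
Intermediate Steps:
(sqrt(-249 - 169)*(-13) + b(-115, -36/12 + 3/Z)) - 22296 = (sqrt(-249 - 169)*(-13) + (-36/12 + 3/91)) - 22296 = (sqrt(-418)*(-13) + (-36*1/12 + 3*(1/91))) - 22296 = ((I*sqrt(418))*(-13) + (-3 + 3/91)) - 22296 = (-13*I*sqrt(418) - 270/91) - 22296 = (-270/91 - 13*I*sqrt(418)) - 22296 = -2029206/91 - 13*I*sqrt(418)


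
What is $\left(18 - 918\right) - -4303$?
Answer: $3403$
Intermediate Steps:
$\left(18 - 918\right) - -4303 = \left(18 - 918\right) + 4303 = -900 + 4303 = 3403$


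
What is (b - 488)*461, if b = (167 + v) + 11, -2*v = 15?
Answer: -292735/2 ≈ -1.4637e+5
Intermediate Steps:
v = -15/2 (v = -½*15 = -15/2 ≈ -7.5000)
b = 341/2 (b = (167 - 15/2) + 11 = 319/2 + 11 = 341/2 ≈ 170.50)
(b - 488)*461 = (341/2 - 488)*461 = -635/2*461 = -292735/2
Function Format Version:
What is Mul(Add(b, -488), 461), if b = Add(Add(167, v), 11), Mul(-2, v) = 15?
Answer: Rational(-292735, 2) ≈ -1.4637e+5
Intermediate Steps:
v = Rational(-15, 2) (v = Mul(Rational(-1, 2), 15) = Rational(-15, 2) ≈ -7.5000)
b = Rational(341, 2) (b = Add(Add(167, Rational(-15, 2)), 11) = Add(Rational(319, 2), 11) = Rational(341, 2) ≈ 170.50)
Mul(Add(b, -488), 461) = Mul(Add(Rational(341, 2), -488), 461) = Mul(Rational(-635, 2), 461) = Rational(-292735, 2)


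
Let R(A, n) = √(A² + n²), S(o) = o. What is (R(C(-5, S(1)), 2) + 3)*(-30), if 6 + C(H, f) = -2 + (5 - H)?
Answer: -90 - 60*√2 ≈ -174.85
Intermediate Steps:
C(H, f) = -3 - H (C(H, f) = -6 + (-2 + (5 - H)) = -6 + (3 - H) = -3 - H)
(R(C(-5, S(1)), 2) + 3)*(-30) = (√((-3 - 1*(-5))² + 2²) + 3)*(-30) = (√((-3 + 5)² + 4) + 3)*(-30) = (√(2² + 4) + 3)*(-30) = (√(4 + 4) + 3)*(-30) = (√8 + 3)*(-30) = (2*√2 + 3)*(-30) = (3 + 2*√2)*(-30) = -90 - 60*√2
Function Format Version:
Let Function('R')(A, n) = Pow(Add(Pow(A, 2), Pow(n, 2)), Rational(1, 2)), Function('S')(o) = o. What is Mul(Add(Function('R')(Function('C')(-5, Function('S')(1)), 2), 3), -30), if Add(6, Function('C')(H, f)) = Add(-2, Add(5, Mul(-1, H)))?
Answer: Add(-90, Mul(-60, Pow(2, Rational(1, 2)))) ≈ -174.85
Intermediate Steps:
Function('C')(H, f) = Add(-3, Mul(-1, H)) (Function('C')(H, f) = Add(-6, Add(-2, Add(5, Mul(-1, H)))) = Add(-6, Add(3, Mul(-1, H))) = Add(-3, Mul(-1, H)))
Mul(Add(Function('R')(Function('C')(-5, Function('S')(1)), 2), 3), -30) = Mul(Add(Pow(Add(Pow(Add(-3, Mul(-1, -5)), 2), Pow(2, 2)), Rational(1, 2)), 3), -30) = Mul(Add(Pow(Add(Pow(Add(-3, 5), 2), 4), Rational(1, 2)), 3), -30) = Mul(Add(Pow(Add(Pow(2, 2), 4), Rational(1, 2)), 3), -30) = Mul(Add(Pow(Add(4, 4), Rational(1, 2)), 3), -30) = Mul(Add(Pow(8, Rational(1, 2)), 3), -30) = Mul(Add(Mul(2, Pow(2, Rational(1, 2))), 3), -30) = Mul(Add(3, Mul(2, Pow(2, Rational(1, 2)))), -30) = Add(-90, Mul(-60, Pow(2, Rational(1, 2))))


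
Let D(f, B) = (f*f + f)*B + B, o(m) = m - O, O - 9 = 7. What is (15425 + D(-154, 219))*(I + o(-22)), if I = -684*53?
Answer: -187826951380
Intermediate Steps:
O = 16 (O = 9 + 7 = 16)
I = -36252
o(m) = -16 + m (o(m) = m - 1*16 = m - 16 = -16 + m)
D(f, B) = B + B*(f + f²) (D(f, B) = (f² + f)*B + B = (f + f²)*B + B = B*(f + f²) + B = B + B*(f + f²))
(15425 + D(-154, 219))*(I + o(-22)) = (15425 + 219*(1 - 154 + (-154)²))*(-36252 + (-16 - 22)) = (15425 + 219*(1 - 154 + 23716))*(-36252 - 38) = (15425 + 219*23563)*(-36290) = (15425 + 5160297)*(-36290) = 5175722*(-36290) = -187826951380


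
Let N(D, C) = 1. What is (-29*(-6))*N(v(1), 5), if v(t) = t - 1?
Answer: 174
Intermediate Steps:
v(t) = -1 + t
(-29*(-6))*N(v(1), 5) = -29*(-6)*1 = 174*1 = 174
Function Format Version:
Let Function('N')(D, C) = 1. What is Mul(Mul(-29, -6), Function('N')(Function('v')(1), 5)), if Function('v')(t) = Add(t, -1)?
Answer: 174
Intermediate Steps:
Function('v')(t) = Add(-1, t)
Mul(Mul(-29, -6), Function('N')(Function('v')(1), 5)) = Mul(Mul(-29, -6), 1) = Mul(174, 1) = 174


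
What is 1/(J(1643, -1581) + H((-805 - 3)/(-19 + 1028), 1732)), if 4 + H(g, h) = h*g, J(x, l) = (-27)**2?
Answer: -1009/667931 ≈ -0.0015106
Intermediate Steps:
J(x, l) = 729
H(g, h) = -4 + g*h (H(g, h) = -4 + h*g = -4 + g*h)
1/(J(1643, -1581) + H((-805 - 3)/(-19 + 1028), 1732)) = 1/(729 + (-4 + ((-805 - 3)/(-19 + 1028))*1732)) = 1/(729 + (-4 - 808/1009*1732)) = 1/(729 + (-4 - 1399456/1009)) = 1/(729 - 1403492/1009) = 1/(-667931/1009) = -1009/667931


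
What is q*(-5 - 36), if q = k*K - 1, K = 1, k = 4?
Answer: -123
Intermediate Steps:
q = 3 (q = 4*1 - 1 = 4 - 1 = 3)
q*(-5 - 36) = 3*(-5 - 36) = 3*(-41) = -123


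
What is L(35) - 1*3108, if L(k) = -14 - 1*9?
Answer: -3131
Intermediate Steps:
L(k) = -23 (L(k) = -14 - 9 = -23)
L(35) - 1*3108 = -23 - 1*3108 = -23 - 3108 = -3131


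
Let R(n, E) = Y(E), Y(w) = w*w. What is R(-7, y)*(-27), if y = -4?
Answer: -432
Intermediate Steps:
Y(w) = w**2
R(n, E) = E**2
R(-7, y)*(-27) = (-4)**2*(-27) = 16*(-27) = -432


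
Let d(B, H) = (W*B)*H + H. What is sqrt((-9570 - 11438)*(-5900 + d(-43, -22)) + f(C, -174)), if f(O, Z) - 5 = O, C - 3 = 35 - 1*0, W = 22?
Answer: I*sqrt(312809077) ≈ 17686.0*I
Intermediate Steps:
d(B, H) = H + 22*B*H (d(B, H) = (22*B)*H + H = 22*B*H + H = H + 22*B*H)
C = 38 (C = 3 + (35 - 1*0) = 3 + (35 + 0) = 3 + 35 = 38)
f(O, Z) = 5 + O
sqrt((-9570 - 11438)*(-5900 + d(-43, -22)) + f(C, -174)) = sqrt((-9570 - 11438)*(-5900 - 22*(1 + 22*(-43))) + (5 + 38)) = sqrt(-21008*(-5900 - 22*(1 - 946)) + 43) = sqrt(-21008*(-5900 - 22*(-945)) + 43) = sqrt(-21008*(-5900 + 20790) + 43) = sqrt(-21008*14890 + 43) = sqrt(-312809120 + 43) = sqrt(-312809077) = I*sqrt(312809077)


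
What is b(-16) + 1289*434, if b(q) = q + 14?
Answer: 559424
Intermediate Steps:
b(q) = 14 + q
b(-16) + 1289*434 = (14 - 16) + 1289*434 = -2 + 559426 = 559424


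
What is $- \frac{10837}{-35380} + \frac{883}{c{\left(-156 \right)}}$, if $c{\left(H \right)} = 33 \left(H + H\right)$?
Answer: $\frac{20084303}{91068120} \approx 0.22054$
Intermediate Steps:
$c{\left(H \right)} = 66 H$ ($c{\left(H \right)} = 33 \cdot 2 H = 66 H$)
$- \frac{10837}{-35380} + \frac{883}{c{\left(-156 \right)}} = - \frac{10837}{-35380} + \frac{883}{66 \left(-156\right)} = \left(-10837\right) \left(- \frac{1}{35380}\right) + \frac{883}{-10296} = \frac{10837}{35380} + 883 \left(- \frac{1}{10296}\right) = \frac{10837}{35380} - \frac{883}{10296} = \frac{20084303}{91068120}$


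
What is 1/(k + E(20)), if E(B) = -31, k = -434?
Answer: -1/465 ≈ -0.0021505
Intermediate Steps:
1/(k + E(20)) = 1/(-434 - 31) = 1/(-465) = -1/465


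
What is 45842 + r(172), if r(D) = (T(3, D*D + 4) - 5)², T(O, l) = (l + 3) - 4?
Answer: 875140566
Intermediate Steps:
T(O, l) = -1 + l (T(O, l) = (3 + l) - 4 = -1 + l)
r(D) = (-2 + D²)² (r(D) = ((-1 + (D*D + 4)) - 5)² = ((-1 + (D² + 4)) - 5)² = ((-1 + (4 + D²)) - 5)² = ((3 + D²) - 5)² = (-2 + D²)²)
45842 + r(172) = 45842 + (-2 + 172²)² = 45842 + (-2 + 29584)² = 45842 + 29582² = 45842 + 875094724 = 875140566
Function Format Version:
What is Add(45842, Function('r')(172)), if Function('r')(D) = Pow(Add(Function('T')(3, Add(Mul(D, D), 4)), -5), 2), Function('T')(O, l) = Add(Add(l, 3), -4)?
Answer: 875140566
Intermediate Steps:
Function('T')(O, l) = Add(-1, l) (Function('T')(O, l) = Add(Add(3, l), -4) = Add(-1, l))
Function('r')(D) = Pow(Add(-2, Pow(D, 2)), 2) (Function('r')(D) = Pow(Add(Add(-1, Add(Mul(D, D), 4)), -5), 2) = Pow(Add(Add(-1, Add(Pow(D, 2), 4)), -5), 2) = Pow(Add(Add(-1, Add(4, Pow(D, 2))), -5), 2) = Pow(Add(Add(3, Pow(D, 2)), -5), 2) = Pow(Add(-2, Pow(D, 2)), 2))
Add(45842, Function('r')(172)) = Add(45842, Pow(Add(-2, Pow(172, 2)), 2)) = Add(45842, Pow(Add(-2, 29584), 2)) = Add(45842, Pow(29582, 2)) = Add(45842, 875094724) = 875140566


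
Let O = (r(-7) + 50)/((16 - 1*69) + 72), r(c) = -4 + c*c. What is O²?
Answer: 25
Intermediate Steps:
r(c) = -4 + c²
O = 5 (O = ((-4 + (-7)²) + 50)/((16 - 1*69) + 72) = ((-4 + 49) + 50)/((16 - 69) + 72) = (45 + 50)/(-53 + 72) = 95/19 = 95*(1/19) = 5)
O² = 5² = 25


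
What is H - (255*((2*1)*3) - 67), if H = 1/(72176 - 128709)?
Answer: -82707780/56533 ≈ -1463.0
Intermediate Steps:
H = -1/56533 (H = 1/(-56533) = -1/56533 ≈ -1.7689e-5)
H - (255*((2*1)*3) - 67) = -1/56533 - (255*((2*1)*3) - 67) = -1/56533 - (255*(2*3) - 67) = -1/56533 - (255*6 - 67) = -1/56533 - (1530 - 67) = -1/56533 - 1*1463 = -1/56533 - 1463 = -82707780/56533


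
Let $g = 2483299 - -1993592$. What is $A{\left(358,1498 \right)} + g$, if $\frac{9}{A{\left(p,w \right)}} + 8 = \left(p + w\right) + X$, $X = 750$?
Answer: $\frac{3876987609}{866} \approx 4.4769 \cdot 10^{6}$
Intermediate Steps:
$A{\left(p,w \right)} = \frac{9}{742 + p + w}$ ($A{\left(p,w \right)} = \frac{9}{-8 + \left(\left(p + w\right) + 750\right)} = \frac{9}{-8 + \left(750 + p + w\right)} = \frac{9}{742 + p + w}$)
$g = 4476891$ ($g = 2483299 + 1993592 = 4476891$)
$A{\left(358,1498 \right)} + g = \frac{9}{742 + 358 + 1498} + 4476891 = \frac{9}{2598} + 4476891 = 9 \cdot \frac{1}{2598} + 4476891 = \frac{3}{866} + 4476891 = \frac{3876987609}{866}$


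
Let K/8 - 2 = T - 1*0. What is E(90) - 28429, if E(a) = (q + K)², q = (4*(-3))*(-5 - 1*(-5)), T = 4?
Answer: -26125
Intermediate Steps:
K = 48 (K = 16 + 8*(4 - 1*0) = 16 + 8*(4 + 0) = 16 + 8*4 = 16 + 32 = 48)
q = 0 (q = -12*(-5 + 5) = -12*0 = 0)
E(a) = 2304 (E(a) = (0 + 48)² = 48² = 2304)
E(90) - 28429 = 2304 - 28429 = -26125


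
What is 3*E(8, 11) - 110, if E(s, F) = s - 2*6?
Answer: -122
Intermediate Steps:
E(s, F) = -12 + s (E(s, F) = s - 12 = -12 + s)
3*E(8, 11) - 110 = 3*(-12 + 8) - 110 = 3*(-4) - 110 = -12 - 110 = -122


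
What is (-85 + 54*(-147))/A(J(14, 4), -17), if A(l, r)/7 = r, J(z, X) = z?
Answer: 8023/119 ≈ 67.420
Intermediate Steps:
A(l, r) = 7*r
(-85 + 54*(-147))/A(J(14, 4), -17) = (-85 + 54*(-147))/((7*(-17))) = (-85 - 7938)/(-119) = -8023*(-1/119) = 8023/119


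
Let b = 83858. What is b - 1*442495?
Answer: -358637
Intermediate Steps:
b - 1*442495 = 83858 - 1*442495 = 83858 - 442495 = -358637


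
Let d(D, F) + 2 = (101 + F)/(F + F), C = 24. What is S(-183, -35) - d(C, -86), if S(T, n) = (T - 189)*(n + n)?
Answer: 4479239/172 ≈ 26042.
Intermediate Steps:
S(T, n) = 2*n*(-189 + T) (S(T, n) = (-189 + T)*(2*n) = 2*n*(-189 + T))
d(D, F) = -2 + (101 + F)/(2*F) (d(D, F) = -2 + (101 + F)/(F + F) = -2 + (101 + F)/((2*F)) = -2 + (101 + F)*(1/(2*F)) = -2 + (101 + F)/(2*F))
S(-183, -35) - d(C, -86) = 2*(-35)*(-189 - 183) - (101 - 3*(-86))/(2*(-86)) = 2*(-35)*(-372) - (-1)*(101 + 258)/(2*86) = 26040 - (-1)*359/(2*86) = 26040 - 1*(-359/172) = 26040 + 359/172 = 4479239/172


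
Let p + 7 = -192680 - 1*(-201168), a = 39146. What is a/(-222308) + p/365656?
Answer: -3107143907/20322063512 ≈ -0.15289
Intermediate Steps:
p = 8481 (p = -7 + (-192680 - 1*(-201168)) = -7 + (-192680 + 201168) = -7 + 8488 = 8481)
a/(-222308) + p/365656 = 39146/(-222308) + 8481/365656 = 39146*(-1/222308) + 8481*(1/365656) = -19573/111154 + 8481/365656 = -3107143907/20322063512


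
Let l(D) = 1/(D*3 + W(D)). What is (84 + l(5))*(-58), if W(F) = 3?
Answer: -43877/9 ≈ -4875.2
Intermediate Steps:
l(D) = 1/(3 + 3*D) (l(D) = 1/(D*3 + 3) = 1/(3*D + 3) = 1/(3 + 3*D))
(84 + l(5))*(-58) = (84 + 1/(3*(1 + 5)))*(-58) = (84 + (⅓)/6)*(-58) = (84 + (⅓)*(⅙))*(-58) = (84 + 1/18)*(-58) = (1513/18)*(-58) = -43877/9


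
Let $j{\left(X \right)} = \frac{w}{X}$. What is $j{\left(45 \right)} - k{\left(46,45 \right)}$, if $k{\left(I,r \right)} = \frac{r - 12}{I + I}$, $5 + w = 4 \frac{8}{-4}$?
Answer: $- \frac{2681}{4140} \approx -0.64758$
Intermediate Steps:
$w = -13$ ($w = -5 + 4 \frac{8}{-4} = -5 + 4 \cdot 8 \left(- \frac{1}{4}\right) = -5 + 4 \left(-2\right) = -5 - 8 = -13$)
$j{\left(X \right)} = - \frac{13}{X}$
$k{\left(I,r \right)} = \frac{-12 + r}{2 I}$
$j{\left(45 \right)} - k{\left(46,45 \right)} = - \frac{13}{45} - \frac{-12 + 45}{2 \cdot 46} = \left(-13\right) \frac{1}{45} - \frac{1}{2} \cdot \frac{1}{46} \cdot 33 = - \frac{13}{45} - \frac{33}{92} = - \frac{2681}{4140}$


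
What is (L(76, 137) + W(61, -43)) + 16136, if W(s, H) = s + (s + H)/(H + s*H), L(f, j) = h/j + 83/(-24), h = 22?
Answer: 70975412777/4382904 ≈ 16194.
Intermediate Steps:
L(f, j) = -83/24 + 22/j (L(f, j) = 22/j + 83/(-24) = 22/j + 83*(-1/24) = 22/j - 83/24 = -83/24 + 22/j)
W(s, H) = s + (H + s)/(H + H*s)
(L(76, 137) + W(61, -43)) + 16136 = ((-83/24 + 22/137) + (-43 + 61 - 43*61 - 43*61²)/((-43)*(1 + 61))) + 16136 = ((-83/24 + 22*(1/137)) - 1/43*(-43 + 61 - 2623 - 43*3721)/62) + 16136 = ((-83/24 + 22/137) - 1/43*1/62*(-43 + 61 - 2623 - 160003)) + 16136 = (-10843/3288 - 1/43*1/62*(-162608)) + 16136 = (-10843/3288 + 81304/1333) + 16136 = 252873833/4382904 + 16136 = 70975412777/4382904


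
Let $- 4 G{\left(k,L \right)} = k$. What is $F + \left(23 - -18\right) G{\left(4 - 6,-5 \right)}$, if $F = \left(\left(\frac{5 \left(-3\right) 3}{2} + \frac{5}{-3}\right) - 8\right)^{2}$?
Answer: $\frac{37987}{36} \approx 1055.2$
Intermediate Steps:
$G{\left(k,L \right)} = - \frac{k}{4}$
$F = \frac{37249}{36}$ ($F = \left(\left(\left(-15\right) 3 \cdot \frac{1}{2} + 5 \left(- \frac{1}{3}\right)\right) - 8\right)^{2} = \left(\left(\left(-45\right) \frac{1}{2} - \frac{5}{3}\right) - 8\right)^{2} = \left(\left(- \frac{45}{2} - \frac{5}{3}\right) - 8\right)^{2} = \left(- \frac{145}{6} - 8\right)^{2} = \left(- \frac{193}{6}\right)^{2} = \frac{37249}{36} \approx 1034.7$)
$F + \left(23 - -18\right) G{\left(4 - 6,-5 \right)} = \frac{37249}{36} + \left(23 - -18\right) \left(- \frac{4 - 6}{4}\right) = \frac{37249}{36} + \left(23 + 18\right) \left(\left(- \frac{1}{4}\right) \left(-2\right)\right) = \frac{37249}{36} + 41 \cdot \frac{1}{2} = \frac{37249}{36} + \frac{41}{2} = \frac{37987}{36}$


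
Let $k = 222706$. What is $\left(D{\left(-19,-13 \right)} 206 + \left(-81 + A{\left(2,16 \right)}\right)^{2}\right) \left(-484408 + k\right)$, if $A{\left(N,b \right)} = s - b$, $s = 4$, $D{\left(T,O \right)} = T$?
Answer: $-1239158970$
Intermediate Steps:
$A{\left(N,b \right)} = 4 - b$
$\left(D{\left(-19,-13 \right)} 206 + \left(-81 + A{\left(2,16 \right)}\right)^{2}\right) \left(-484408 + k\right) = \left(\left(-19\right) 206 + \left(-81 + \left(4 - 16\right)\right)^{2}\right) \left(-484408 + 222706\right) = \left(-3914 + \left(-81 + \left(4 - 16\right)\right)^{2}\right) \left(-261702\right) = \left(-3914 + \left(-81 - 12\right)^{2}\right) \left(-261702\right) = \left(-3914 + \left(-93\right)^{2}\right) \left(-261702\right) = \left(-3914 + 8649\right) \left(-261702\right) = 4735 \left(-261702\right) = -1239158970$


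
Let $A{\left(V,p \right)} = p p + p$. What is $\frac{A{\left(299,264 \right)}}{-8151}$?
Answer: $- \frac{2120}{247} \approx -8.583$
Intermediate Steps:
$A{\left(V,p \right)} = p + p^{2}$ ($A{\left(V,p \right)} = p^{2} + p = p + p^{2}$)
$\frac{A{\left(299,264 \right)}}{-8151} = \frac{264 \left(1 + 264\right)}{-8151} = 264 \cdot 265 \left(- \frac{1}{8151}\right) = 69960 \left(- \frac{1}{8151}\right) = - \frac{2120}{247}$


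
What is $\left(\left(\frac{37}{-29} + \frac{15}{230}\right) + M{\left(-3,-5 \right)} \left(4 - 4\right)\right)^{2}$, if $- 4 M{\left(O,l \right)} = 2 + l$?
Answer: $\frac{2608225}{1779556} \approx 1.4657$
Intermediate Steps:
$M{\left(O,l \right)} = - \frac{1}{2} - \frac{l}{4}$ ($M{\left(O,l \right)} = - \frac{2 + l}{4} = - \frac{1}{2} - \frac{l}{4}$)
$\left(\left(\frac{37}{-29} + \frac{15}{230}\right) + M{\left(-3,-5 \right)} \left(4 - 4\right)\right)^{2} = \left(\left(\frac{37}{-29} + \frac{15}{230}\right) + \left(- \frac{1}{2} - - \frac{5}{4}\right) \left(4 - 4\right)\right)^{2} = \left(\left(37 \left(- \frac{1}{29}\right) + 15 \cdot \frac{1}{230}\right) + \left(- \frac{1}{2} + \frac{5}{4}\right) 0\right)^{2} = \left(\left(- \frac{37}{29} + \frac{3}{46}\right) + \frac{3}{4} \cdot 0\right)^{2} = \left(- \frac{1615}{1334} + 0\right)^{2} = \left(- \frac{1615}{1334}\right)^{2} = \frac{2608225}{1779556}$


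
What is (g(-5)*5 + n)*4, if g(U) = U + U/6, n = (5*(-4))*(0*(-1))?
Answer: -350/3 ≈ -116.67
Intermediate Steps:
n = 0 (n = -20*0 = 0)
g(U) = 7*U/6 (g(U) = U + U*(⅙) = U + U/6 = 7*U/6)
(g(-5)*5 + n)*4 = (((7/6)*(-5))*5 + 0)*4 = (-35/6*5 + 0)*4 = (-175/6 + 0)*4 = -175/6*4 = -350/3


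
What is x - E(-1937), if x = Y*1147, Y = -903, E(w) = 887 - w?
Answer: -1038565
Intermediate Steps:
x = -1035741 (x = -903*1147 = -1035741)
x - E(-1937) = -1035741 - (887 - 1*(-1937)) = -1035741 - (887 + 1937) = -1035741 - 1*2824 = -1035741 - 2824 = -1038565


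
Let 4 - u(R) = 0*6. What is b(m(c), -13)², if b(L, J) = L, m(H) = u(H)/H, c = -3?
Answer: 16/9 ≈ 1.7778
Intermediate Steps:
u(R) = 4 (u(R) = 4 - 0*6 = 4 - 1*0 = 4 + 0 = 4)
m(H) = 4/H
b(m(c), -13)² = (4/(-3))² = (4*(-⅓))² = (-4/3)² = 16/9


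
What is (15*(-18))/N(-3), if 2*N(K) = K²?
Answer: -60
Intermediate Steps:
N(K) = K²/2
(15*(-18))/N(-3) = (15*(-18))/(((½)*(-3)²)) = -270/((½)*9) = -270/9/2 = -270*2/9 = -60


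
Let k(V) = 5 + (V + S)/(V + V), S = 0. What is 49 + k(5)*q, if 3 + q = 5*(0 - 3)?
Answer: -50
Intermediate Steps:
q = -18 (q = -3 + 5*(0 - 3) = -3 + 5*(-3) = -3 - 15 = -18)
k(V) = 11/2 (k(V) = 5 + (V + 0)/(V + V) = 5 + V/((2*V)) = 5 + V*(1/(2*V)) = 5 + 1/2 = 11/2)
49 + k(5)*q = 49 + (11/2)*(-18) = 49 - 99 = -50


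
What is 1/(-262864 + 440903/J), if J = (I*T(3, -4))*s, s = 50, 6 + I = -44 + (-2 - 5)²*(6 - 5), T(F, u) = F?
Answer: -150/39870503 ≈ -3.7622e-6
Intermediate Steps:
I = -1 (I = -6 + (-44 + (-2 - 5)²*(6 - 5)) = -6 + (-44 + (-7)²*1) = -6 + (-44 + 49*1) = -6 + (-44 + 49) = -6 + 5 = -1)
J = -150 (J = -1*3*50 = -3*50 = -150)
1/(-262864 + 440903/J) = 1/(-262864 + 440903/(-150)) = 1/(-262864 + 440903*(-1/150)) = 1/(-262864 - 440903/150) = 1/(-39870503/150) = -150/39870503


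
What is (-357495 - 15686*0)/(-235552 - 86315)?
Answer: 119165/107289 ≈ 1.1107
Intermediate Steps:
(-357495 - 15686*0)/(-235552 - 86315) = (-357495 + 0)/(-321867) = -357495*(-1/321867) = 119165/107289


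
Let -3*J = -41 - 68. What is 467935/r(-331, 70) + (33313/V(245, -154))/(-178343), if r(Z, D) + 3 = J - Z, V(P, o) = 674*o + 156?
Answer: 25947185562129709/20202431092360 ≈ 1284.4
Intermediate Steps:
J = 109/3 (J = -(-41 - 68)/3 = -⅓*(-109) = 109/3 ≈ 36.333)
V(P, o) = 156 + 674*o
r(Z, D) = 100/3 - Z (r(Z, D) = -3 + (109/3 - Z) = 100/3 - Z)
467935/r(-331, 70) + (33313/V(245, -154))/(-178343) = 467935/(100/3 - 1*(-331)) + (33313/(156 + 674*(-154)))/(-178343) = 467935/(100/3 + 331) + (33313/(156 - 103796))*(-1/178343) = 467935/(1093/3) + (33313/(-103640))*(-1/178343) = 467935*(3/1093) + (33313*(-1/103640))*(-1/178343) = 1403805/1093 - 33313/103640*(-1/178343) = 1403805/1093 + 33313/18483468520 = 25947185562129709/20202431092360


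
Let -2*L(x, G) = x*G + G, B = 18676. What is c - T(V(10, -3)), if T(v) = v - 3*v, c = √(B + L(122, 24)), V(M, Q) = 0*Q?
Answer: 20*√43 ≈ 131.15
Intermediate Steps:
L(x, G) = -G/2 - G*x/2 (L(x, G) = -(x*G + G)/2 = -(G*x + G)/2 = -(G + G*x)/2 = -G/2 - G*x/2)
V(M, Q) = 0
c = 20*√43 (c = √(18676 - ½*24*(1 + 122)) = √(18676 - ½*24*123) = √(18676 - 1476) = √17200 = 20*√43 ≈ 131.15)
T(v) = -2*v
c - T(V(10, -3)) = 20*√43 - (-2)*0 = 20*√43 - 1*0 = 20*√43 + 0 = 20*√43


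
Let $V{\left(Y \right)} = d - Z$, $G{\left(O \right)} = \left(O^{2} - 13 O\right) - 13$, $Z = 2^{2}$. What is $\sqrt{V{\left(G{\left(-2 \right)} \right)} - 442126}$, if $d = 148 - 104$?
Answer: $i \sqrt{442086} \approx 664.9 i$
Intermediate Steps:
$Z = 4$
$G{\left(O \right)} = -13 + O^{2} - 13 O$
$d = 44$
$V{\left(Y \right)} = 40$ ($V{\left(Y \right)} = 44 - 4 = 40$)
$\sqrt{V{\left(G{\left(-2 \right)} \right)} - 442126} = \sqrt{40 - 442126} = \sqrt{-442086} = i \sqrt{442086}$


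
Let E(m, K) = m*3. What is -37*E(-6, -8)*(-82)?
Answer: -54612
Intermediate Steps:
E(m, K) = 3*m
-37*E(-6, -8)*(-82) = -111*(-6)*(-82) = -37*(-18)*(-82) = 666*(-82) = -54612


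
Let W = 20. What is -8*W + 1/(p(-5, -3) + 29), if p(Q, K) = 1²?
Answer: -4799/30 ≈ -159.97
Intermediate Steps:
p(Q, K) = 1
-8*W + 1/(p(-5, -3) + 29) = -8*20 + 1/(1 + 29) = -160 + 1/30 = -4799/30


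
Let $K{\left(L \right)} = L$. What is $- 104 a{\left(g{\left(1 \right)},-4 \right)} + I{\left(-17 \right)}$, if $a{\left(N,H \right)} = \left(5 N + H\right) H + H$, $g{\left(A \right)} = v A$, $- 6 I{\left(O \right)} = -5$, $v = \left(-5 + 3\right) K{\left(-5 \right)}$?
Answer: $\frac{117317}{6} \approx 19553.0$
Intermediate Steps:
$v = 10$ ($v = \left(-5 + 3\right) \left(-5\right) = \left(-2\right) \left(-5\right) = 10$)
$I{\left(O \right)} = \frac{5}{6}$ ($I{\left(O \right)} = \left(- \frac{1}{6}\right) \left(-5\right) = \frac{5}{6}$)
$g{\left(A \right)} = 10 A$
$a{\left(N,H \right)} = H + H \left(H + 5 N\right)$ ($a{\left(N,H \right)} = \left(H + 5 N\right) H + H = H \left(H + 5 N\right) + H = H + H \left(H + 5 N\right)$)
$- 104 a{\left(g{\left(1 \right)},-4 \right)} + I{\left(-17 \right)} = - 104 \left(- 4 \left(1 - 4 + 5 \cdot 10 \cdot 1\right)\right) + \frac{5}{6} = - 104 \left(- 4 \left(1 - 4 + 5 \cdot 10\right)\right) + \frac{5}{6} = - 104 \left(- 4 \left(1 - 4 + 50\right)\right) + \frac{5}{6} = - 104 \left(\left(-4\right) 47\right) + \frac{5}{6} = \left(-104\right) \left(-188\right) + \frac{5}{6} = 19552 + \frac{5}{6} = \frac{117317}{6}$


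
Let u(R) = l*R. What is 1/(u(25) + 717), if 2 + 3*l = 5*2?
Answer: 3/2351 ≈ 0.0012761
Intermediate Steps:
l = 8/3 (l = -⅔ + (5*2)/3 = -⅔ + (⅓)*10 = -⅔ + 10/3 = 8/3 ≈ 2.6667)
u(R) = 8*R/3
1/(u(25) + 717) = 1/((8/3)*25 + 717) = 1/(200/3 + 717) = 1/(2351/3) = 3/2351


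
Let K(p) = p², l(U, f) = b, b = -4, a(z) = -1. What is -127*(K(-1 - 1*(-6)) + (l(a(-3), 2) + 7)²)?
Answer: -4318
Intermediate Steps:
l(U, f) = -4
-127*(K(-1 - 1*(-6)) + (l(a(-3), 2) + 7)²) = -127*((-1 - 1*(-6))² + (-4 + 7)²) = -127*((-1 + 6)² + 3²) = -127*(5² + 9) = -127*(25 + 9) = -127*34 = -4318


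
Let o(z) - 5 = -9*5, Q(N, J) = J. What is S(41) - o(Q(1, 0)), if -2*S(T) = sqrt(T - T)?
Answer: 40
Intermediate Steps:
o(z) = -40 (o(z) = 5 - 9*5 = 5 - 45 = -40)
S(T) = 0 (S(T) = -sqrt(T - T)/2 = -sqrt(0)/2 = -1/2*0 = 0)
S(41) - o(Q(1, 0)) = 0 - 1*(-40) = 0 + 40 = 40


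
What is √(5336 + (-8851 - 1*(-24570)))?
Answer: √21055 ≈ 145.10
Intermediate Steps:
√(5336 + (-8851 - 1*(-24570))) = √(5336 + (-8851 + 24570)) = √(5336 + 15719) = √21055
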